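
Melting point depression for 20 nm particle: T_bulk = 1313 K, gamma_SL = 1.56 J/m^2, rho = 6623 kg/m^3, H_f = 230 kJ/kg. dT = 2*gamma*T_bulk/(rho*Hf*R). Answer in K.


Radius R = 20/2 = 10 nm = 1e-08 m
Convert H_f = 230 kJ/kg = 230000 J/kg
dT = 2 * gamma_SL * T_bulk / (rho * H_f * R)
dT = 2 * 1.56 * 1313 / (6623 * 230000 * 1e-08)
dT = 268.9 K

268.9


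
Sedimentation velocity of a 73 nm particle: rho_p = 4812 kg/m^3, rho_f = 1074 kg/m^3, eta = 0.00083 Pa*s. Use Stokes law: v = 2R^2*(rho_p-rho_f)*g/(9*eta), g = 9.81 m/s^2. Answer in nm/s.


Radius R = 73/2 nm = 3.65e-08 m
Density difference = 4812 - 1074 = 3738 kg/m^3
v = 2 * R^2 * (rho_p - rho_f) * g / (9 * eta)
v = 2 * (3.65e-08)^2 * 3738 * 9.81 / (9 * 0.00083)
v = 1.30799e-08 m/s = 13.0799 nm/s

13.0799


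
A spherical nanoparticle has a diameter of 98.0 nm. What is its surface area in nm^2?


Radius r = 98.0/2 = 49 nm
Surface area SA = 4 * pi * r^2
SA = 4 * pi * (49)^2
SA = 30171.86 nm^2

30171.86


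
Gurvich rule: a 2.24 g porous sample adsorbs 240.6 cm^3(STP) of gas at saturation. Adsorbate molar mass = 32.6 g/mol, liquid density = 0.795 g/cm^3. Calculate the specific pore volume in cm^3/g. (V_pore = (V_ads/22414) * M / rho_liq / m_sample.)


Moles adsorbed n = V_ads / 22414 = 240.6 / 22414 = 1.073436e-02 mol
Liquid volume V_liq = n * M / rho_liq = 1.073436e-02 * 32.6 / 0.795 = 0.44018 cm^3
Specific pore volume V_pore = V_liq / m_sample = 0.44018 / 2.24
V_pore = 0.1965 cm^3/g

0.1965


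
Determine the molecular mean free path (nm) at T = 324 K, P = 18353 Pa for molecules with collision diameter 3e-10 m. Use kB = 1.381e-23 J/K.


Mean free path: lambda = kB*T / (sqrt(2) * pi * d^2 * P)
lambda = 1.381e-23 * 324 / (sqrt(2) * pi * (3e-10)^2 * 18353)
lambda = 6.09711e-07 m
lambda = 609.71 nm

609.71


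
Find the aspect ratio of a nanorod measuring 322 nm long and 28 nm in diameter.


Aspect ratio AR = length / diameter
AR = 322 / 28
AR = 11.5

11.5


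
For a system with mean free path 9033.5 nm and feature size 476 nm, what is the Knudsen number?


Knudsen number Kn = lambda / L
Kn = 9033.5 / 476
Kn = 18.9779

18.9779


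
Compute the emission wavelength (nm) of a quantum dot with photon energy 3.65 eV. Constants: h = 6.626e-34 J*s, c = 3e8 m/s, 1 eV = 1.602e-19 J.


Convert energy: E = 3.65 eV = 3.65 * 1.602e-19 = 5.8473e-19 J
lambda = h*c / E = 6.626e-34 * 3e8 / 5.8473e-19
lambda = 3.39952e-07 m = 340.0 nm

340.0


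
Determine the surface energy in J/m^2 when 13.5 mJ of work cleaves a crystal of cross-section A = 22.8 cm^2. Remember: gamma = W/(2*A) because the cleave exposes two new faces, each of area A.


Convert: A = 22.8 cm^2 = 0.00228 m^2, W = 13.5 mJ = 0.0135 J
Cleaving exposes two faces of area A, so total new surface = 2*A and gamma = W / (2*A)
gamma = 0.0135 / (2 * 0.00228)
gamma = 2.961 J/m^2

2.961


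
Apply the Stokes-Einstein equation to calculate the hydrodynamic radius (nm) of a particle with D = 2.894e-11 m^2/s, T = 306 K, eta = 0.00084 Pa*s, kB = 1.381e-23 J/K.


Stokes-Einstein: R = kB*T / (6*pi*eta*D)
R = 1.381e-23 * 306 / (6 * pi * 0.00084 * 2.894e-11)
R = 9.22223e-09 m = 9.22 nm

9.22


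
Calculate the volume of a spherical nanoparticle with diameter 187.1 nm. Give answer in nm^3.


Radius r = 187.1/2 = 93.55 nm
Volume V = (4/3) * pi * r^3
V = (4/3) * pi * (93.55)^3
V = 3429414.54 nm^3

3429414.54


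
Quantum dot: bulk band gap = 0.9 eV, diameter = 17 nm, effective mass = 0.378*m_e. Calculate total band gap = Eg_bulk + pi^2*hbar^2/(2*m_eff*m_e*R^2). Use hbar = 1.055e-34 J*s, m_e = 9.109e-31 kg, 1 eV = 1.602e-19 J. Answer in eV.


Radius R = 17/2 nm = 8.5e-09 m
Confinement energy dE = pi^2 * hbar^2 / (2 * m_eff * m_e * R^2)
dE = pi^2 * (1.055e-34)^2 / (2 * 0.378 * 9.109e-31 * (8.5e-09)^2) J, divided by 1.602e-19 J/eV
dE = 0.0138 eV
Total band gap = E_g(bulk) + dE = 0.9 + 0.0138 = 0.9138 eV

0.9138


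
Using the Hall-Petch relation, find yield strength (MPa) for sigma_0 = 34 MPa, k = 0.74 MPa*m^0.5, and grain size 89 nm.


d = 89 nm = 8.9e-08 m
sqrt(d) = 0.0002983287
Hall-Petch contribution = k / sqrt(d) = 0.74 / 0.0002983287 = 2480.5 MPa
sigma = sigma_0 + k/sqrt(d) = 34 + 2480.5 = 2514.5 MPa

2514.5


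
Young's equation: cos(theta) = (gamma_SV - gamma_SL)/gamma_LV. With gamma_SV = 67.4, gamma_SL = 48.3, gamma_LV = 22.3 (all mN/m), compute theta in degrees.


cos(theta) = (gamma_SV - gamma_SL) / gamma_LV
cos(theta) = (67.4 - 48.3) / 22.3
cos(theta) = 0.856502
theta = arccos(0.856502) = 31.07 degrees

31.07


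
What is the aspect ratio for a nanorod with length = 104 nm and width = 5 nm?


Aspect ratio AR = length / diameter
AR = 104 / 5
AR = 20.8

20.8


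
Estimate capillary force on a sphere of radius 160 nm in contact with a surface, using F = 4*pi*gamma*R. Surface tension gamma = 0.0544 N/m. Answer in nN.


Convert radius: R = 160 nm = 1.6e-07 m
F = 4 * pi * gamma * R
F = 4 * pi * 0.0544 * 1.6e-07
F = 1.09378e-07 N = 109.3777 nN

109.3777


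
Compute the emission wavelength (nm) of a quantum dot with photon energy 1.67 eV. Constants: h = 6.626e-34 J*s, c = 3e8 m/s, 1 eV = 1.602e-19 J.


Convert energy: E = 1.67 eV = 1.67 * 1.602e-19 = 2.67534e-19 J
lambda = h*c / E = 6.626e-34 * 3e8 / 2.67534e-19
lambda = 7.43008e-07 m = 743.0 nm

743.0


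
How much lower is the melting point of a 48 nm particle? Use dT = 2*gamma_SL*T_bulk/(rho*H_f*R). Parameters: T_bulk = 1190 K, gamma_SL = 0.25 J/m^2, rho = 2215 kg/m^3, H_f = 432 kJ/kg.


Radius R = 48/2 = 24 nm = 2.4e-08 m
Convert H_f = 432 kJ/kg = 432000 J/kg
dT = 2 * gamma_SL * T_bulk / (rho * H_f * R)
dT = 2 * 0.25 * 1190 / (2215 * 432000 * 2.4e-08)
dT = 25.9 K

25.9


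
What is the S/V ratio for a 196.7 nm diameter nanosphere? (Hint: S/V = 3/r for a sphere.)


Radius r = 196.7/2 = 98.35 nm
S/V = 3 / r = 3 / 98.35
S/V = 0.0305 nm^-1

0.0305


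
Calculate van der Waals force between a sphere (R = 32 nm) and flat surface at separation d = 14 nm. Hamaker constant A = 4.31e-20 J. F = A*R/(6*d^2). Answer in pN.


Convert to SI: R = 32 nm = 3.2e-08 m, d = 14 nm = 1.4e-08 m
F = A * R / (6 * d^2)
F = 4.31e-20 * 3.2e-08 / (6 * (1.4e-08)^2)
F = 1.17279e-12 N = 1.173 pN

1.173


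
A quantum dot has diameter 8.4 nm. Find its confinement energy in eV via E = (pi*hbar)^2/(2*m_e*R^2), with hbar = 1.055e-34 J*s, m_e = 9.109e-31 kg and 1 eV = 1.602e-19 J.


Radius R = 8.4/2 = 4.2 nm = 4.2e-09 m
E = (pi * 1.055e-34)^2 / (2 * 9.109e-31 * (4.2e-09)^2)
E(J) = 3.41826e-21
E = E(J) / 1.602e-19 = 0.0213 eV

0.0213


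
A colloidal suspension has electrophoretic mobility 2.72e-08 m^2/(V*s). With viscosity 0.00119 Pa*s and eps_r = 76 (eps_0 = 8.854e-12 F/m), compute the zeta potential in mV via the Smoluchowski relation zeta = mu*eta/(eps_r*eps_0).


Smoluchowski equation: zeta = mu * eta / (eps_r * eps_0)
zeta = 2.72e-08 * 0.00119 / (76 * 8.854e-12)
zeta = 0.048102 V = 48.1 mV

48.1


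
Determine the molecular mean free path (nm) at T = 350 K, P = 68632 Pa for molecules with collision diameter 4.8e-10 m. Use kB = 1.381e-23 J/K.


Mean free path: lambda = kB*T / (sqrt(2) * pi * d^2 * P)
lambda = 1.381e-23 * 350 / (sqrt(2) * pi * (4.8e-10)^2 * 68632)
lambda = 6.87999e-08 m
lambda = 68.8 nm

68.8


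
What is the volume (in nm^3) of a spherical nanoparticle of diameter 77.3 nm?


Radius r = 77.3/2 = 38.65 nm
Volume V = (4/3) * pi * r^3
V = (4/3) * pi * (38.65)^3
V = 241845.0 nm^3

241845.0


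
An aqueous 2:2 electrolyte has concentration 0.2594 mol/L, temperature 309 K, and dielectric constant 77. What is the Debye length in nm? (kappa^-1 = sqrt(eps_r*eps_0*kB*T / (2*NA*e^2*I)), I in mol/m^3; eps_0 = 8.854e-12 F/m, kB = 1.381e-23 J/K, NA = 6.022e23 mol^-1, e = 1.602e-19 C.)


Ionic strength I = 0.2594 * 2^2 * 1000 = 1037.6 mol/m^3
kappa^-1 = sqrt(77 * 8.854e-12 * 1.381e-23 * 309 / (2 * 6.022e23 * (1.602e-19)^2 * 1037.6))
kappa^-1 = 0.301 nm

0.301


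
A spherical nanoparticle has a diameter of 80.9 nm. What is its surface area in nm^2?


Radius r = 80.9/2 = 40.45 nm
Surface area SA = 4 * pi * r^2
SA = 4 * pi * (40.45)^2
SA = 20561.13 nm^2

20561.13


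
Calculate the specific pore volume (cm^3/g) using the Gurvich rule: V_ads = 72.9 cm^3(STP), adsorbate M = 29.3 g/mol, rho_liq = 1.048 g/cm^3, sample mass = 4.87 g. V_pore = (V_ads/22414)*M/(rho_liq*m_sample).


Moles adsorbed n = V_ads / 22414 = 72.9 / 22414 = 3.252432e-03 mol
Liquid volume V_liq = n * M / rho_liq = 3.252432e-03 * 29.3 / 1.048 = 0.09093 cm^3
Specific pore volume V_pore = V_liq / m_sample = 0.09093 / 4.87
V_pore = 0.0187 cm^3/g

0.0187


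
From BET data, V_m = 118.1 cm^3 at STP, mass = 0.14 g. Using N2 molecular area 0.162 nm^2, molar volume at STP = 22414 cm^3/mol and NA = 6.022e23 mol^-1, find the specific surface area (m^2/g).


Number of moles in monolayer = V_m / 22414 = 118.1 / 22414 = 0.00526903
Number of molecules = moles * NA = 0.00526903 * 6.022e23
SA = molecules * sigma / mass
SA = (118.1 / 22414) * 6.022e23 * 0.162e-18 / 0.14
SA = 3671.6 m^2/g

3671.6


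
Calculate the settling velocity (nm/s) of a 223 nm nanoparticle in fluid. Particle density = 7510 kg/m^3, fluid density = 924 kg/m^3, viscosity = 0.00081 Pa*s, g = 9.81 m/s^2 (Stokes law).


Radius R = 223/2 nm = 1.115e-07 m
Density difference = 7510 - 924 = 6586 kg/m^3
v = 2 * R^2 * (rho_p - rho_f) * g / (9 * eta)
v = 2 * (1.115e-07)^2 * 6586 * 9.81 / (9 * 0.00081)
v = 2.20365e-07 m/s = 220.3652 nm/s

220.3652


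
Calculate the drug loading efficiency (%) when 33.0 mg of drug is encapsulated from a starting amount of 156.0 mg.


Drug loading efficiency = (drug loaded / drug initial) * 100
DLE = 33.0 / 156.0 * 100
DLE = 0.2115 * 100
DLE = 21.15%

21.15


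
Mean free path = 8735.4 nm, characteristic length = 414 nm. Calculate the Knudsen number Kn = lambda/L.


Knudsen number Kn = lambda / L
Kn = 8735.4 / 414
Kn = 21.1

21.1


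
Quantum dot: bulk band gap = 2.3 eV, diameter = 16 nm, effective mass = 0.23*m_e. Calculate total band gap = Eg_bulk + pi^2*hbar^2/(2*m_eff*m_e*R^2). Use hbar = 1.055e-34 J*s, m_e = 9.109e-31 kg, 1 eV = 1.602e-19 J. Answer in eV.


Radius R = 16/2 nm = 8e-09 m
Confinement energy dE = pi^2 * hbar^2 / (2 * m_eff * m_e * R^2)
dE = pi^2 * (1.055e-34)^2 / (2 * 0.23 * 9.109e-31 * (8e-09)^2) J, divided by 1.602e-19 J/eV
dE = 0.0256 eV
Total band gap = E_g(bulk) + dE = 2.3 + 0.0256 = 2.3256 eV

2.3256


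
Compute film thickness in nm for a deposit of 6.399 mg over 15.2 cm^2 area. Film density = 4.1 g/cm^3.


Convert: m = 6.399 mg = 6.3990e-06 kg, A = 15.2 cm^2 = 1.5200e-03 m^2, rho = 4.1 g/cm^3 = 4100 kg/m^3
t = m / (A * rho)
t = 6.3990e-06 / (1.5200e-03 * 4100)
t = 1.0268e-06 m = 1026.8 nm

1026.8


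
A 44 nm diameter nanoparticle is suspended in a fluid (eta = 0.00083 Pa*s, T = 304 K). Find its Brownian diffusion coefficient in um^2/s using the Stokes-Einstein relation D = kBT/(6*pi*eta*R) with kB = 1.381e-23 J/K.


Radius R = 44/2 = 22 nm = 2.2e-08 m
D = kB*T / (6*pi*eta*R)
D = 1.381e-23 * 304 / (6 * pi * 0.00083 * 2.2e-08)
D = 1.21973e-11 m^2/s = 12.197 um^2/s

12.197


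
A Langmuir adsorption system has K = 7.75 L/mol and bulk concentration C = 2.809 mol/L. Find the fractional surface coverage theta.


Langmuir isotherm: theta = K*C / (1 + K*C)
K*C = 7.75 * 2.809 = 21.76975
theta = 21.76975 / (1 + 21.76975) = 21.76975 / 22.76975
theta = 0.9561

0.9561


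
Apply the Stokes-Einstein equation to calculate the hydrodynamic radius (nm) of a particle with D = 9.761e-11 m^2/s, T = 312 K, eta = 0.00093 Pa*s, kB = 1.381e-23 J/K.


Stokes-Einstein: R = kB*T / (6*pi*eta*D)
R = 1.381e-23 * 312 / (6 * pi * 0.00093 * 9.761e-11)
R = 2.51808e-09 m = 2.52 nm

2.52


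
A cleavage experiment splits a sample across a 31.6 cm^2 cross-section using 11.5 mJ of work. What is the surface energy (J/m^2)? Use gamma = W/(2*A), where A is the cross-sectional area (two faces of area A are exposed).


Convert: A = 31.6 cm^2 = 0.00316 m^2, W = 11.5 mJ = 0.0115 J
Cleaving exposes two faces of area A, so total new surface = 2*A and gamma = W / (2*A)
gamma = 0.0115 / (2 * 0.00316)
gamma = 1.82 J/m^2

1.82


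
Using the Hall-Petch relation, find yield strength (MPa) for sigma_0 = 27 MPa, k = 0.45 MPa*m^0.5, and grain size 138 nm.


d = 138 nm = 1.38e-07 m
sqrt(d) = 0.0003714835
Hall-Petch contribution = k / sqrt(d) = 0.45 / 0.0003714835 = 1211.4 MPa
sigma = sigma_0 + k/sqrt(d) = 27 + 1211.4 = 1238.4 MPa

1238.4


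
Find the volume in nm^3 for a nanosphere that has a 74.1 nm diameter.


Radius r = 74.1/2 = 37.05 nm
Volume V = (4/3) * pi * r^3
V = (4/3) * pi * (37.05)^3
V = 213036.12 nm^3

213036.12


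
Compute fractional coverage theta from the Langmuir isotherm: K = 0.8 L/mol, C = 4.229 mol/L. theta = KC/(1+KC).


Langmuir isotherm: theta = K*C / (1 + K*C)
K*C = 0.8 * 4.229 = 3.3832
theta = 3.3832 / (1 + 3.3832) = 3.3832 / 4.3832
theta = 0.7719

0.7719


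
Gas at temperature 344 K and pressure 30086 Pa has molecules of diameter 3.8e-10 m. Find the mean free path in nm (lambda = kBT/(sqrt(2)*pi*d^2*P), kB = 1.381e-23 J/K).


Mean free path: lambda = kB*T / (sqrt(2) * pi * d^2 * P)
lambda = 1.381e-23 * 344 / (sqrt(2) * pi * (3.8e-10)^2 * 30086)
lambda = 2.46125e-07 m
lambda = 246.12 nm

246.12


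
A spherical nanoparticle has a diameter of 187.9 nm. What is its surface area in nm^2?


Radius r = 187.9/2 = 93.95 nm
Surface area SA = 4 * pi * r^2
SA = 4 * pi * (93.95)^2
SA = 110918.36 nm^2

110918.36


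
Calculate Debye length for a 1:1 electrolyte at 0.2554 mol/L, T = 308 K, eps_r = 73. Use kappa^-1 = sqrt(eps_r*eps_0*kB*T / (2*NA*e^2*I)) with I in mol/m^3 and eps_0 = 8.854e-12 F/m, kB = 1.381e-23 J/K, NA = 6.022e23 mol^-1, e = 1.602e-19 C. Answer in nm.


Ionic strength I = 0.2554 * 1^2 * 1000 = 255.4 mol/m^3
kappa^-1 = sqrt(73 * 8.854e-12 * 1.381e-23 * 308 / (2 * 6.022e23 * (1.602e-19)^2 * 255.4))
kappa^-1 = 0.59 nm

0.59


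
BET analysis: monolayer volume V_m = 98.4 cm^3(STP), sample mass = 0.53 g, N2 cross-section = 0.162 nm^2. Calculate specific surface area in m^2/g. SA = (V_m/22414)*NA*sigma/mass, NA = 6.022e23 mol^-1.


Number of moles in monolayer = V_m / 22414 = 98.4 / 22414 = 0.00439011
Number of molecules = moles * NA = 0.00439011 * 6.022e23
SA = molecules * sigma / mass
SA = (98.4 / 22414) * 6.022e23 * 0.162e-18 / 0.53
SA = 808.1 m^2/g

808.1


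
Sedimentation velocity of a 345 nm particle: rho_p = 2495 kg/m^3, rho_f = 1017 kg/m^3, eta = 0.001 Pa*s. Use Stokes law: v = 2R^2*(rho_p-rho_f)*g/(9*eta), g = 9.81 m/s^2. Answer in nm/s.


Radius R = 345/2 nm = 1.725e-07 m
Density difference = 2495 - 1017 = 1478 kg/m^3
v = 2 * R^2 * (rho_p - rho_f) * g / (9 * eta)
v = 2 * (1.725e-07)^2 * 1478 * 9.81 / (9 * 0.001)
v = 9.58758e-08 m/s = 95.8758 nm/s

95.8758


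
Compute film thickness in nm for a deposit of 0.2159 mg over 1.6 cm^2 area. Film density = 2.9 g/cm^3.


Convert: m = 0.2159 mg = 2.1590e-07 kg, A = 1.6 cm^2 = 1.6000e-04 m^2, rho = 2.9 g/cm^3 = 2900 kg/m^3
t = m / (A * rho)
t = 2.1590e-07 / (1.6000e-04 * 2900)
t = 4.6530e-07 m = 465.3 nm

465.3


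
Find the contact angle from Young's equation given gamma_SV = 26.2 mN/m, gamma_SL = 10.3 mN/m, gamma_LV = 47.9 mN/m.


cos(theta) = (gamma_SV - gamma_SL) / gamma_LV
cos(theta) = (26.2 - 10.3) / 47.9
cos(theta) = 0.331942
theta = arccos(0.331942) = 70.61 degrees

70.61


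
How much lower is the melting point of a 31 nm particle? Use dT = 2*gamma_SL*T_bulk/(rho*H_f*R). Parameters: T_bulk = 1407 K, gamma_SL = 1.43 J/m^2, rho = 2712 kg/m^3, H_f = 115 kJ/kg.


Radius R = 31/2 = 15.5 nm = 1.55e-08 m
Convert H_f = 115 kJ/kg = 115000 J/kg
dT = 2 * gamma_SL * T_bulk / (rho * H_f * R)
dT = 2 * 1.43 * 1407 / (2712 * 115000 * 1.55e-08)
dT = 832.4 K

832.4


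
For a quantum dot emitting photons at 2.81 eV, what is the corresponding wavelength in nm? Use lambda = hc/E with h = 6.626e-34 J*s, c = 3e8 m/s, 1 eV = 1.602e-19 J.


Convert energy: E = 2.81 eV = 2.81 * 1.602e-19 = 4.50162e-19 J
lambda = h*c / E = 6.626e-34 * 3e8 / 4.50162e-19
lambda = 4.41574e-07 m = 441.6 nm

441.6


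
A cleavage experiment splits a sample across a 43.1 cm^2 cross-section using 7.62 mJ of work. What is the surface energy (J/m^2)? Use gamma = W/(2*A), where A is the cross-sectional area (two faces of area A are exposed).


Convert: A = 43.1 cm^2 = 0.00431 m^2, W = 7.62 mJ = 0.00762 J
Cleaving exposes two faces of area A, so total new surface = 2*A and gamma = W / (2*A)
gamma = 0.00762 / (2 * 0.00431)
gamma = 0.884 J/m^2

0.884


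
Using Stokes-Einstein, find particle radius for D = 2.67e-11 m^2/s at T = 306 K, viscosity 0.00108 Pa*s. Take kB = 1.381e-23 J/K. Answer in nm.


Stokes-Einstein: R = kB*T / (6*pi*eta*D)
R = 1.381e-23 * 306 / (6 * pi * 0.00108 * 2.67e-11)
R = 7.77462e-09 m = 7.77 nm

7.77


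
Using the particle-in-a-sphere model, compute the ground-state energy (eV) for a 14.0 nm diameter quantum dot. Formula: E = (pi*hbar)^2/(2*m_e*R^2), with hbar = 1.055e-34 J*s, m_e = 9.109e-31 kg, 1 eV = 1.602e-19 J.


Radius R = 14.0/2 = 7 nm = 7e-09 m
E = (pi * 1.055e-34)^2 / (2 * 9.109e-31 * (7e-09)^2)
E(J) = 1.23057e-21
E = E(J) / 1.602e-19 = 0.0077 eV

0.0077


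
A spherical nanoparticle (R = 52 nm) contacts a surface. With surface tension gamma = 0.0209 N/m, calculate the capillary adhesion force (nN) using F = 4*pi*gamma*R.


Convert radius: R = 52 nm = 5.2e-08 m
F = 4 * pi * gamma * R
F = 4 * pi * 0.0209 * 5.2e-08
F = 1.36571e-08 N = 13.6571 nN

13.6571


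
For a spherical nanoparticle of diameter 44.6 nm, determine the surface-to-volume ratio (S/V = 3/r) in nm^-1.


Radius r = 44.6/2 = 22.3 nm
S/V = 3 / r = 3 / 22.3
S/V = 0.1345 nm^-1

0.1345


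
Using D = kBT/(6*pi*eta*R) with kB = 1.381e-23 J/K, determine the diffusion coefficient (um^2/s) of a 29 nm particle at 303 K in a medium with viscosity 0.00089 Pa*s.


Radius R = 29/2 = 14.5 nm = 1.45e-08 m
D = kB*T / (6*pi*eta*R)
D = 1.381e-23 * 303 / (6 * pi * 0.00089 * 1.45e-08)
D = 1.72019e-11 m^2/s = 17.202 um^2/s

17.202


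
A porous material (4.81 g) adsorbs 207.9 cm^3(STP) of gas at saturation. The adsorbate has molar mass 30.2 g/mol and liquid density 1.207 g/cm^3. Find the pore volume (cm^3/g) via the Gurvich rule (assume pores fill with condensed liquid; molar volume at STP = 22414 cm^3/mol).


Moles adsorbed n = V_ads / 22414 = 207.9 / 22414 = 9.275453e-03 mol
Liquid volume V_liq = n * M / rho_liq = 9.275453e-03 * 30.2 / 1.207 = 0.23208 cm^3
Specific pore volume V_pore = V_liq / m_sample = 0.23208 / 4.81
V_pore = 0.0482 cm^3/g

0.0482


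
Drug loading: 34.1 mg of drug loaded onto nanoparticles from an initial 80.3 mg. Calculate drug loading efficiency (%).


Drug loading efficiency = (drug loaded / drug initial) * 100
DLE = 34.1 / 80.3 * 100
DLE = 0.4247 * 100
DLE = 42.47%

42.47


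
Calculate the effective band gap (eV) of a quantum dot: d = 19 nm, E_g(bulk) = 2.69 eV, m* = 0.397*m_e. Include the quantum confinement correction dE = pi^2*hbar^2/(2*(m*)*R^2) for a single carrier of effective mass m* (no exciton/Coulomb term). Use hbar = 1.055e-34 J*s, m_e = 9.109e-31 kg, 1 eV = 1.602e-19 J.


Radius R = 19/2 nm = 9.5e-09 m
Confinement energy dE = pi^2 * hbar^2 / (2 * m_eff * m_e * R^2)
dE = pi^2 * (1.055e-34)^2 / (2 * 0.397 * 9.109e-31 * (9.5e-09)^2) J, divided by 1.602e-19 J/eV
dE = 0.0105 eV
Total band gap = E_g(bulk) + dE = 2.69 + 0.0105 = 2.7005 eV

2.7005


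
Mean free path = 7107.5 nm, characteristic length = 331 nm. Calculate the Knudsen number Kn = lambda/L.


Knudsen number Kn = lambda / L
Kn = 7107.5 / 331
Kn = 21.4728

21.4728


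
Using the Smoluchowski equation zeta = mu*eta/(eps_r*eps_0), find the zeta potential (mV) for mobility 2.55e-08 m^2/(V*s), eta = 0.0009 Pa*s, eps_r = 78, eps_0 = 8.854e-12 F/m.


Smoluchowski equation: zeta = mu * eta / (eps_r * eps_0)
zeta = 2.55e-08 * 0.0009 / (78 * 8.854e-12)
zeta = 0.033231 V = 33.23 mV

33.23


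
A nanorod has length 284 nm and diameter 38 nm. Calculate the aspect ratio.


Aspect ratio AR = length / diameter
AR = 284 / 38
AR = 7.47

7.47


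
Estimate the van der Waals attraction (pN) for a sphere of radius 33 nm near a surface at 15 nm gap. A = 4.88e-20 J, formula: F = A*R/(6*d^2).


Convert to SI: R = 33 nm = 3.3e-08 m, d = 15 nm = 1.5e-08 m
F = A * R / (6 * d^2)
F = 4.88e-20 * 3.3e-08 / (6 * (1.5e-08)^2)
F = 1.19289e-12 N = 1.193 pN

1.193


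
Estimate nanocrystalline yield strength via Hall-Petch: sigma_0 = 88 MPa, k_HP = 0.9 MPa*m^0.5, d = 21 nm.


d = 21 nm = 2.1e-08 m
sqrt(d) = 0.0001449138
Hall-Petch contribution = k / sqrt(d) = 0.9 / 0.0001449138 = 6210.6 MPa
sigma = sigma_0 + k/sqrt(d) = 88 + 6210.6 = 6298.6 MPa

6298.6


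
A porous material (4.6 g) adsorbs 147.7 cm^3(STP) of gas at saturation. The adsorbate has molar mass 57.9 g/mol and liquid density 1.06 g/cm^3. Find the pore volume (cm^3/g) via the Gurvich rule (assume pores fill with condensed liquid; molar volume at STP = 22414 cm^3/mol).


Moles adsorbed n = V_ads / 22414 = 147.7 / 22414 = 6.589631e-03 mol
Liquid volume V_liq = n * M / rho_liq = 6.589631e-03 * 57.9 / 1.06 = 0.35994 cm^3
Specific pore volume V_pore = V_liq / m_sample = 0.35994 / 4.6
V_pore = 0.0782 cm^3/g

0.0782


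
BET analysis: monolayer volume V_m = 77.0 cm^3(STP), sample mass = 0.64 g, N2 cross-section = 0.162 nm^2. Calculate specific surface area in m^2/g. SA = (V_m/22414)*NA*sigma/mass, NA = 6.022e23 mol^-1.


Number of moles in monolayer = V_m / 22414 = 77.0 / 22414 = 0.00343535
Number of molecules = moles * NA = 0.00343535 * 6.022e23
SA = molecules * sigma / mass
SA = (77.0 / 22414) * 6.022e23 * 0.162e-18 / 0.64
SA = 523.7 m^2/g

523.7


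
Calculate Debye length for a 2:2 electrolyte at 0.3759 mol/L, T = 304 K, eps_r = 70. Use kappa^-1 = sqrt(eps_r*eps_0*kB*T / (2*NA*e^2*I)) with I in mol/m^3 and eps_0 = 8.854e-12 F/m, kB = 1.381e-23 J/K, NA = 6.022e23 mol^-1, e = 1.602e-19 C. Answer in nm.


Ionic strength I = 0.3759 * 2^2 * 1000 = 1503.6 mol/m^3
kappa^-1 = sqrt(70 * 8.854e-12 * 1.381e-23 * 304 / (2 * 6.022e23 * (1.602e-19)^2 * 1503.6))
kappa^-1 = 0.237 nm

0.237


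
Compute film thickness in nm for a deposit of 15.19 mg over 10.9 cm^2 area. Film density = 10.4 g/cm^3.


Convert: m = 15.19 mg = 1.5190e-05 kg, A = 10.9 cm^2 = 1.0900e-03 m^2, rho = 10.4 g/cm^3 = 10400 kg/m^3
t = m / (A * rho)
t = 1.5190e-05 / (1.0900e-03 * 10400)
t = 1.3400e-06 m = 1340.0 nm

1340.0


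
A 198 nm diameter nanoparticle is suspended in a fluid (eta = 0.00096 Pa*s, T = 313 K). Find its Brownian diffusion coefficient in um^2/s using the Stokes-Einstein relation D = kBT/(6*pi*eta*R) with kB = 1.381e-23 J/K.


Radius R = 198/2 = 99 nm = 9.9e-08 m
D = kB*T / (6*pi*eta*R)
D = 1.381e-23 * 313 / (6 * pi * 0.00096 * 9.9e-08)
D = 2.41285e-12 m^2/s = 2.413 um^2/s

2.413


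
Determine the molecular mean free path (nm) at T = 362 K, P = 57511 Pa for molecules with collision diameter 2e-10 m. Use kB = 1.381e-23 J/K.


Mean free path: lambda = kB*T / (sqrt(2) * pi * d^2 * P)
lambda = 1.381e-23 * 362 / (sqrt(2) * pi * (2e-10)^2 * 57511)
lambda = 4.89132e-07 m
lambda = 489.13 nm

489.13


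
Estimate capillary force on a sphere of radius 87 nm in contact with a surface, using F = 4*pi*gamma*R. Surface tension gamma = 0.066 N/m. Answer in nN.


Convert radius: R = 87 nm = 8.7e-08 m
F = 4 * pi * gamma * R
F = 4 * pi * 0.066 * 8.7e-08
F = 7.21561e-08 N = 72.1561 nN

72.1561


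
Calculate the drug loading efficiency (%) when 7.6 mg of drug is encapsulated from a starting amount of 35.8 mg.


Drug loading efficiency = (drug loaded / drug initial) * 100
DLE = 7.6 / 35.8 * 100
DLE = 0.2123 * 100
DLE = 21.23%

21.23


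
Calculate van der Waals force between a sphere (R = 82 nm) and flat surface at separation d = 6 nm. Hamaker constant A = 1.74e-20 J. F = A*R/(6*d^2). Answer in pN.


Convert to SI: R = 82 nm = 8.2e-08 m, d = 6 nm = 6e-09 m
F = A * R / (6 * d^2)
F = 1.74e-20 * 8.2e-08 / (6 * (6e-09)^2)
F = 6.60556e-12 N = 6.606 pN

6.606


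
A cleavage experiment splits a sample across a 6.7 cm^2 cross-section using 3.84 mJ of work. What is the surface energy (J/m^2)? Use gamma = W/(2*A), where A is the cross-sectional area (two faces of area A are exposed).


Convert: A = 6.7 cm^2 = 0.00067 m^2, W = 3.84 mJ = 0.00384 J
Cleaving exposes two faces of area A, so total new surface = 2*A and gamma = W / (2*A)
gamma = 0.00384 / (2 * 0.00067)
gamma = 2.866 J/m^2

2.866


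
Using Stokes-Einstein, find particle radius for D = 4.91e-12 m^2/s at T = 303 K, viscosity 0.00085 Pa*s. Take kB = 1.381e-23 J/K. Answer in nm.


Stokes-Einstein: R = kB*T / (6*pi*eta*D)
R = 1.381e-23 * 303 / (6 * pi * 0.00085 * 4.91e-12)
R = 5.31906e-08 m = 53.19 nm

53.19


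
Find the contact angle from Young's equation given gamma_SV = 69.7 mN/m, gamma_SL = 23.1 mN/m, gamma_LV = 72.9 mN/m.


cos(theta) = (gamma_SV - gamma_SL) / gamma_LV
cos(theta) = (69.7 - 23.1) / 72.9
cos(theta) = 0.639232
theta = arccos(0.639232) = 50.27 degrees

50.27


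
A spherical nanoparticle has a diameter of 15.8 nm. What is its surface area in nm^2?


Radius r = 15.8/2 = 7.9 nm
Surface area SA = 4 * pi * r^2
SA = 4 * pi * (7.9)^2
SA = 784.27 nm^2

784.27


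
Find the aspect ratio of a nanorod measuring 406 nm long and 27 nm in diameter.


Aspect ratio AR = length / diameter
AR = 406 / 27
AR = 15.04

15.04


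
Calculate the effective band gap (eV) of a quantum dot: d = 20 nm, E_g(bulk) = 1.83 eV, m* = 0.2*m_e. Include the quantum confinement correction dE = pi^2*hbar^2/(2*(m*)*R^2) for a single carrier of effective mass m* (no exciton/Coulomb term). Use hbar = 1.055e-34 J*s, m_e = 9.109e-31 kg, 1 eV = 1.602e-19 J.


Radius R = 20/2 nm = 1e-08 m
Confinement energy dE = pi^2 * hbar^2 / (2 * m_eff * m_e * R^2)
dE = pi^2 * (1.055e-34)^2 / (2 * 0.2 * 9.109e-31 * (1e-08)^2) J, divided by 1.602e-19 J/eV
dE = 0.0188 eV
Total band gap = E_g(bulk) + dE = 1.83 + 0.0188 = 1.8488 eV

1.8488


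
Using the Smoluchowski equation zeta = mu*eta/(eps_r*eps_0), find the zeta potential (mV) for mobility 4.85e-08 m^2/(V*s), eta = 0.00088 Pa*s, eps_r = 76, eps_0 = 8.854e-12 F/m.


Smoluchowski equation: zeta = mu * eta / (eps_r * eps_0)
zeta = 4.85e-08 * 0.00088 / (76 * 8.854e-12)
zeta = 0.063427 V = 63.43 mV

63.43


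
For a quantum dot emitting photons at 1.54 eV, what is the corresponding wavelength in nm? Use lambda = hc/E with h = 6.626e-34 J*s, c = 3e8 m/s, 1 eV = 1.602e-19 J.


Convert energy: E = 1.54 eV = 1.54 * 1.602e-19 = 2.46708e-19 J
lambda = h*c / E = 6.626e-34 * 3e8 / 2.46708e-19
lambda = 8.0573e-07 m = 805.7 nm

805.7


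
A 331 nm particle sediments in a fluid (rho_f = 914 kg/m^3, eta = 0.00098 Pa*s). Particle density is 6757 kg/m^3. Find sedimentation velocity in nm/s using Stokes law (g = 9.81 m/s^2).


Radius R = 331/2 nm = 1.655e-07 m
Density difference = 6757 - 914 = 5843 kg/m^3
v = 2 * R^2 * (rho_p - rho_f) * g / (9 * eta)
v = 2 * (1.655e-07)^2 * 5843 * 9.81 / (9 * 0.00098)
v = 3.5601e-07 m/s = 356.0101 nm/s

356.0101


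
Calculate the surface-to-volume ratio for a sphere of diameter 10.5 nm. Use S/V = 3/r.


Radius r = 10.5/2 = 5.25 nm
S/V = 3 / r = 3 / 5.25
S/V = 0.5714 nm^-1

0.5714


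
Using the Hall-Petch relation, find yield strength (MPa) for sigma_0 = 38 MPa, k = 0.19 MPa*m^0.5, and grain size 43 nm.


d = 43 nm = 4.3e-08 m
sqrt(d) = 0.0002073644
Hall-Petch contribution = k / sqrt(d) = 0.19 / 0.0002073644 = 916.3 MPa
sigma = sigma_0 + k/sqrt(d) = 38 + 916.3 = 954.3 MPa

954.3


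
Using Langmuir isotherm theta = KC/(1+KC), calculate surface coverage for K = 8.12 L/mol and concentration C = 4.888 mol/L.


Langmuir isotherm: theta = K*C / (1 + K*C)
K*C = 8.12 * 4.888 = 39.69056
theta = 39.69056 / (1 + 39.69056) = 39.69056 / 40.69056
theta = 0.9754

0.9754


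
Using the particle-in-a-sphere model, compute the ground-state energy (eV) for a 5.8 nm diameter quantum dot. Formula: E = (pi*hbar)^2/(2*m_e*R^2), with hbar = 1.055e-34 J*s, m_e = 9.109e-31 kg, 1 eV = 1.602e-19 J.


Radius R = 5.8/2 = 2.9 nm = 2.9e-09 m
E = (pi * 1.055e-34)^2 / (2 * 9.109e-31 * (2.9e-09)^2)
E(J) = 7.16982e-21
E = E(J) / 1.602e-19 = 0.0448 eV

0.0448


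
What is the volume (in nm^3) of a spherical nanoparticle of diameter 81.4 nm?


Radius r = 81.4/2 = 40.7 nm
Volume V = (4/3) * pi * r^3
V = (4/3) * pi * (40.7)^3
V = 282404.65 nm^3

282404.65


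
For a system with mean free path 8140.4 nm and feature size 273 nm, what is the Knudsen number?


Knudsen number Kn = lambda / L
Kn = 8140.4 / 273
Kn = 29.8183

29.8183


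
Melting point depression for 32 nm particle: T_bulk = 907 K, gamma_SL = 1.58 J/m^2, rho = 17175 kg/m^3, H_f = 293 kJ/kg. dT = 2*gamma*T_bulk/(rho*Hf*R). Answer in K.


Radius R = 32/2 = 16 nm = 1.6e-08 m
Convert H_f = 293 kJ/kg = 293000 J/kg
dT = 2 * gamma_SL * T_bulk / (rho * H_f * R)
dT = 2 * 1.58 * 907 / (17175 * 293000 * 1.6e-08)
dT = 35.6 K

35.6


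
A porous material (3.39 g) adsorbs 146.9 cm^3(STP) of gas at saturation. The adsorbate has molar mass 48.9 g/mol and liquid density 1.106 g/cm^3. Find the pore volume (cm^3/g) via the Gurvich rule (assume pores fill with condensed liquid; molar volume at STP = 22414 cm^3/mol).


Moles adsorbed n = V_ads / 22414 = 146.9 / 22414 = 6.553940e-03 mol
Liquid volume V_liq = n * M / rho_liq = 6.553940e-03 * 48.9 / 1.106 = 0.28977 cm^3
Specific pore volume V_pore = V_liq / m_sample = 0.28977 / 3.39
V_pore = 0.0855 cm^3/g

0.0855


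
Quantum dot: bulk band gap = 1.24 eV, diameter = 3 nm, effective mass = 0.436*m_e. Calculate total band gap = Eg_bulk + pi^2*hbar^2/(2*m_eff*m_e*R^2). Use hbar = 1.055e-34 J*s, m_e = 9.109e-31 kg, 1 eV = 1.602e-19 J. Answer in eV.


Radius R = 3/2 nm = 1.5e-09 m
Confinement energy dE = pi^2 * hbar^2 / (2 * m_eff * m_e * R^2)
dE = pi^2 * (1.055e-34)^2 / (2 * 0.436 * 9.109e-31 * (1.5e-09)^2) J, divided by 1.602e-19 J/eV
dE = 0.3837 eV
Total band gap = E_g(bulk) + dE = 1.24 + 0.3837 = 1.6237 eV

1.6237


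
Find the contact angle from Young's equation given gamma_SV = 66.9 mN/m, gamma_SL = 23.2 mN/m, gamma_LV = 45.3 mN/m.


cos(theta) = (gamma_SV - gamma_SL) / gamma_LV
cos(theta) = (66.9 - 23.2) / 45.3
cos(theta) = 0.96468
theta = arccos(0.96468) = 15.27 degrees

15.27


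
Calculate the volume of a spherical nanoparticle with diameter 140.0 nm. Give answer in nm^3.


Radius r = 140.0/2 = 70 nm
Volume V = (4/3) * pi * r^3
V = (4/3) * pi * (70)^3
V = 1436755.04 nm^3

1436755.04


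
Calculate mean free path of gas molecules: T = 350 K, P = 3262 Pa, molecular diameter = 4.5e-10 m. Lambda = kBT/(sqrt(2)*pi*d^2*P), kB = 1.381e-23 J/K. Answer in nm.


Mean free path: lambda = kB*T / (sqrt(2) * pi * d^2 * P)
lambda = 1.381e-23 * 350 / (sqrt(2) * pi * (4.5e-10)^2 * 3262)
lambda = 1.64698e-06 m
lambda = 1646.98 nm

1646.98


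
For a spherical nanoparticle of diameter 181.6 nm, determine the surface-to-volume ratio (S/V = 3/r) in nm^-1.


Radius r = 181.6/2 = 90.8 nm
S/V = 3 / r = 3 / 90.8
S/V = 0.033 nm^-1

0.033


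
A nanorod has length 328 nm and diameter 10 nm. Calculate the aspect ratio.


Aspect ratio AR = length / diameter
AR = 328 / 10
AR = 32.8

32.8


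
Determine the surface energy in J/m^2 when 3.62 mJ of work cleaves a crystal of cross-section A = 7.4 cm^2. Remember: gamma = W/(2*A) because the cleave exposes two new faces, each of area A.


Convert: A = 7.4 cm^2 = 0.00074 m^2, W = 3.62 mJ = 0.00362 J
Cleaving exposes two faces of area A, so total new surface = 2*A and gamma = W / (2*A)
gamma = 0.00362 / (2 * 0.00074)
gamma = 2.446 J/m^2

2.446


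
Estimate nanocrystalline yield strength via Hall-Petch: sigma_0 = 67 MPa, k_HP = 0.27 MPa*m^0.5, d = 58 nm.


d = 58 nm = 5.8e-08 m
sqrt(d) = 0.0002408319
Hall-Petch contribution = k / sqrt(d) = 0.27 / 0.0002408319 = 1121.1 MPa
sigma = sigma_0 + k/sqrt(d) = 67 + 1121.1 = 1188.1 MPa

1188.1


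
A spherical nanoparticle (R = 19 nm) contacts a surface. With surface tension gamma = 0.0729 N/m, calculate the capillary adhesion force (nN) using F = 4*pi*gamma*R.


Convert radius: R = 19 nm = 1.9e-08 m
F = 4 * pi * gamma * R
F = 4 * pi * 0.0729 * 1.9e-08
F = 1.74057e-08 N = 17.4057 nN

17.4057


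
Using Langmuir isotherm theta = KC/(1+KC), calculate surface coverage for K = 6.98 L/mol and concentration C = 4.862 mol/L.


Langmuir isotherm: theta = K*C / (1 + K*C)
K*C = 6.98 * 4.862 = 33.93676
theta = 33.93676 / (1 + 33.93676) = 33.93676 / 34.93676
theta = 0.9714

0.9714


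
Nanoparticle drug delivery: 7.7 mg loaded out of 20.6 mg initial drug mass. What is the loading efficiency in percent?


Drug loading efficiency = (drug loaded / drug initial) * 100
DLE = 7.7 / 20.6 * 100
DLE = 0.3738 * 100
DLE = 37.38%

37.38


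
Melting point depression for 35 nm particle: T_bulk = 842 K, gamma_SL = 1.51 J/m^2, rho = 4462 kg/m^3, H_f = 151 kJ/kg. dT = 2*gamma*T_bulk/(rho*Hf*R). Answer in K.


Radius R = 35/2 = 17.5 nm = 1.75e-08 m
Convert H_f = 151 kJ/kg = 151000 J/kg
dT = 2 * gamma_SL * T_bulk / (rho * H_f * R)
dT = 2 * 1.51 * 842 / (4462 * 151000 * 1.75e-08)
dT = 215.7 K

215.7


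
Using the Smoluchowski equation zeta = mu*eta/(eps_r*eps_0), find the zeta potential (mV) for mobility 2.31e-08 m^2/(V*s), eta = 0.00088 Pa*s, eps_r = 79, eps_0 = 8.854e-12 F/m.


Smoluchowski equation: zeta = mu * eta / (eps_r * eps_0)
zeta = 2.31e-08 * 0.00088 / (79 * 8.854e-12)
zeta = 0.029062 V = 29.06 mV

29.06


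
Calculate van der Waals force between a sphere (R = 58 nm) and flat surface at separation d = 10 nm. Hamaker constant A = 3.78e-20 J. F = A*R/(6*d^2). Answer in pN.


Convert to SI: R = 58 nm = 5.8e-08 m, d = 10 nm = 1e-08 m
F = A * R / (6 * d^2)
F = 3.78e-20 * 5.8e-08 / (6 * (1e-08)^2)
F = 3.654e-12 N = 3.654 pN

3.654


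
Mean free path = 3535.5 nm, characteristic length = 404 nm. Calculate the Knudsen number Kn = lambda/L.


Knudsen number Kn = lambda / L
Kn = 3535.5 / 404
Kn = 8.7512

8.7512


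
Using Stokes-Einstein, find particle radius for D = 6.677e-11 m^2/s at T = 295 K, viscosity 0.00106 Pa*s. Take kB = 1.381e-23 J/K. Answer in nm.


Stokes-Einstein: R = kB*T / (6*pi*eta*D)
R = 1.381e-23 * 295 / (6 * pi * 0.00106 * 6.677e-11)
R = 3.05371e-09 m = 3.05 nm

3.05


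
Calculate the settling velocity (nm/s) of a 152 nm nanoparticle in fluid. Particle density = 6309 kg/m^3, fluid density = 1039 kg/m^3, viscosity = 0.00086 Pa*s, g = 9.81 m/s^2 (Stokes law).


Radius R = 152/2 nm = 7.6e-08 m
Density difference = 6309 - 1039 = 5270 kg/m^3
v = 2 * R^2 * (rho_p - rho_f) * g / (9 * eta)
v = 2 * (7.6e-08)^2 * 5270 * 9.81 / (9 * 0.00086)
v = 7.71606e-08 m/s = 77.1606 nm/s

77.1606


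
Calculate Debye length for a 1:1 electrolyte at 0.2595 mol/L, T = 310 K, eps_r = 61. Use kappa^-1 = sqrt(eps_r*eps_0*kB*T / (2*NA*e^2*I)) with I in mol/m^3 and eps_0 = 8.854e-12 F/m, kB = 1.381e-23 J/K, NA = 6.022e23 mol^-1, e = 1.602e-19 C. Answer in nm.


Ionic strength I = 0.2595 * 1^2 * 1000 = 259.5 mol/m^3
kappa^-1 = sqrt(61 * 8.854e-12 * 1.381e-23 * 310 / (2 * 6.022e23 * (1.602e-19)^2 * 259.5))
kappa^-1 = 0.537 nm

0.537


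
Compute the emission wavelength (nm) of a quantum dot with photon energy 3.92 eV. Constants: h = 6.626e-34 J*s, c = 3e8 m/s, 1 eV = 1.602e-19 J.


Convert energy: E = 3.92 eV = 3.92 * 1.602e-19 = 6.27984e-19 J
lambda = h*c / E = 6.626e-34 * 3e8 / 6.27984e-19
lambda = 3.16537e-07 m = 316.5 nm

316.5


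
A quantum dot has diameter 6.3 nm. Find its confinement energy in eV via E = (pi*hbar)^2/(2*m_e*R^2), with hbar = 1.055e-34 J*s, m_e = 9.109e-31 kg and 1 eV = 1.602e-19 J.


Radius R = 6.3/2 = 3.15 nm = 3.15e-09 m
E = (pi * 1.055e-34)^2 / (2 * 9.109e-31 * (3.15e-09)^2)
E(J) = 6.07691e-21
E = E(J) / 1.602e-19 = 0.0379 eV

0.0379


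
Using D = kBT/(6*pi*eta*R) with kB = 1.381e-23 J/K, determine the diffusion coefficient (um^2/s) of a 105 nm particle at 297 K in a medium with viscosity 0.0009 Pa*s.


Radius R = 105/2 = 52.5 nm = 5.25e-08 m
D = kB*T / (6*pi*eta*R)
D = 1.381e-23 * 297 / (6 * pi * 0.0009 * 5.25e-08)
D = 4.60519e-12 m^2/s = 4.605 um^2/s

4.605


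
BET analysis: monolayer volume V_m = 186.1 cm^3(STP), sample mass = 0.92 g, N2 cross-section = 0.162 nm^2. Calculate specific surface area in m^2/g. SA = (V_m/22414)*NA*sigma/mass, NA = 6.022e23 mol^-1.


Number of moles in monolayer = V_m / 22414 = 186.1 / 22414 = 0.00830285
Number of molecules = moles * NA = 0.00830285 * 6.022e23
SA = molecules * sigma / mass
SA = (186.1 / 22414) * 6.022e23 * 0.162e-18 / 0.92
SA = 880.4 m^2/g

880.4


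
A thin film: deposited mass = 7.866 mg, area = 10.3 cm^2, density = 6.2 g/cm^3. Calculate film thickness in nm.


Convert: m = 7.866 mg = 7.8660e-06 kg, A = 10.3 cm^2 = 1.0300e-03 m^2, rho = 6.2 g/cm^3 = 6200 kg/m^3
t = m / (A * rho)
t = 7.8660e-06 / (1.0300e-03 * 6200)
t = 1.2318e-06 m = 1231.8 nm

1231.8


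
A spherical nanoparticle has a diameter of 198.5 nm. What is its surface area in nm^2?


Radius r = 198.5/2 = 99.25 nm
Surface area SA = 4 * pi * r^2
SA = 4 * pi * (99.25)^2
SA = 123785.82 nm^2

123785.82


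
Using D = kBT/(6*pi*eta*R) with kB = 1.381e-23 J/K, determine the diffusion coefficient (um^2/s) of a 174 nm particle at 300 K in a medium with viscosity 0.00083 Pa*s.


Radius R = 174/2 = 87 nm = 8.7e-08 m
D = kB*T / (6*pi*eta*R)
D = 1.381e-23 * 300 / (6 * pi * 0.00083 * 8.7e-08)
D = 3.0438e-12 m^2/s = 3.044 um^2/s

3.044


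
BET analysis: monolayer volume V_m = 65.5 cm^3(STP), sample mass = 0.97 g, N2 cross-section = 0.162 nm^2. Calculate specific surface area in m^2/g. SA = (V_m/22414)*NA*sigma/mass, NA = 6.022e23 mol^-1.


Number of moles in monolayer = V_m / 22414 = 65.5 / 22414 = 0.00292228
Number of molecules = moles * NA = 0.00292228 * 6.022e23
SA = molecules * sigma / mass
SA = (65.5 / 22414) * 6.022e23 * 0.162e-18 / 0.97
SA = 293.9 m^2/g

293.9


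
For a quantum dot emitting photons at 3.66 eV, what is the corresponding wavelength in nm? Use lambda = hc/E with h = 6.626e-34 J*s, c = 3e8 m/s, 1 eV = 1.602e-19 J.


Convert energy: E = 3.66 eV = 3.66 * 1.602e-19 = 5.86332e-19 J
lambda = h*c / E = 6.626e-34 * 3e8 / 5.86332e-19
lambda = 3.39023e-07 m = 339.0 nm

339.0


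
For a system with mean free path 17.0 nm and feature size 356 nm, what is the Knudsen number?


Knudsen number Kn = lambda / L
Kn = 17.0 / 356
Kn = 0.0478

0.0478


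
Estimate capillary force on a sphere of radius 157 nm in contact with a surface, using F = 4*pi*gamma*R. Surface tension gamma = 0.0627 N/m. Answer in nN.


Convert radius: R = 157 nm = 1.57e-07 m
F = 4 * pi * gamma * R
F = 4 * pi * 0.0627 * 1.57e-07
F = 1.23702e-07 N = 123.7021 nN

123.7021


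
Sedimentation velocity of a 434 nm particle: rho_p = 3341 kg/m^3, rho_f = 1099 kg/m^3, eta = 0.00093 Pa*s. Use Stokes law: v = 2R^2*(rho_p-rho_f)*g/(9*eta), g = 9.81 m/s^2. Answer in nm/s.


Radius R = 434/2 nm = 2.17e-07 m
Density difference = 3341 - 1099 = 2242 kg/m^3
v = 2 * R^2 * (rho_p - rho_f) * g / (9 * eta)
v = 2 * (2.17e-07)^2 * 2242 * 9.81 / (9 * 0.00093)
v = 2.47473e-07 m/s = 247.4735 nm/s

247.4735


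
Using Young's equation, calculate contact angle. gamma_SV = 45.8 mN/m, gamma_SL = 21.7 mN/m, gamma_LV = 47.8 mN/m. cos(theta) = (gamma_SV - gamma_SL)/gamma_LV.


cos(theta) = (gamma_SV - gamma_SL) / gamma_LV
cos(theta) = (45.8 - 21.7) / 47.8
cos(theta) = 0.504184
theta = arccos(0.504184) = 59.72 degrees

59.72


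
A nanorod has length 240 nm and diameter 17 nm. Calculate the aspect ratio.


Aspect ratio AR = length / diameter
AR = 240 / 17
AR = 14.12

14.12


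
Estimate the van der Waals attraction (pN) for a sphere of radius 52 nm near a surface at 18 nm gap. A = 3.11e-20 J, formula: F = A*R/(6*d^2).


Convert to SI: R = 52 nm = 5.2e-08 m, d = 18 nm = 1.8e-08 m
F = A * R / (6 * d^2)
F = 3.11e-20 * 5.2e-08 / (6 * (1.8e-08)^2)
F = 8.31893e-13 N = 0.832 pN

0.832


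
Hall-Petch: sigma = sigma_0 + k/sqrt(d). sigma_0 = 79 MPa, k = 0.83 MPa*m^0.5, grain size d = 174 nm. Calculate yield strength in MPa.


d = 174 nm = 1.74e-07 m
sqrt(d) = 0.0004171331
Hall-Petch contribution = k / sqrt(d) = 0.83 / 0.0004171331 = 1989.8 MPa
sigma = sigma_0 + k/sqrt(d) = 79 + 1989.8 = 2068.8 MPa

2068.8
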